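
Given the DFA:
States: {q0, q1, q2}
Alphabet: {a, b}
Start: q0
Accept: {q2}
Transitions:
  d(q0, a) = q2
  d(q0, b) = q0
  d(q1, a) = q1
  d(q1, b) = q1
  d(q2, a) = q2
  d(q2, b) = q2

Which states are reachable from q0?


BFS from q0:
  layer 0: {q0}
  layer 1: {q2}

{q0, q2}


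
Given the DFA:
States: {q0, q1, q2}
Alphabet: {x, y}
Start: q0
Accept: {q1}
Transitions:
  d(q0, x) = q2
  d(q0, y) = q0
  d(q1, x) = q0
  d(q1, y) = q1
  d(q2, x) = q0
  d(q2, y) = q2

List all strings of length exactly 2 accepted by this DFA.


All strings of length 2: 4 total
Accepted: 0

None


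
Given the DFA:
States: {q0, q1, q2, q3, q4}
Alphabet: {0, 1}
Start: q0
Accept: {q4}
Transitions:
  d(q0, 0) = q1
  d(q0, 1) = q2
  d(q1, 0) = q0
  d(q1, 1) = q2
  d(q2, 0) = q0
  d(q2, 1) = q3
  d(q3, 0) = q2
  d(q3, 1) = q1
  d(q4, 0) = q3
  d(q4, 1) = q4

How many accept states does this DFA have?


Accept states listed: {q4}
Counting: q4(1)

1


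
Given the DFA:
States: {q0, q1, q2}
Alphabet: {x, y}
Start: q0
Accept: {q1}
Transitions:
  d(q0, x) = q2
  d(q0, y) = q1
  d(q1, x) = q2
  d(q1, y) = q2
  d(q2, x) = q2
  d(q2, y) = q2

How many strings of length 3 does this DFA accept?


Enumerating all length-3 strings:
  "xxx" -> q2 [reject]
  "xxy" -> q2 [reject]
  "xyx" -> q2 [reject]
  "xyy" -> q2 [reject]
  "yxx" -> q2 [reject]
  "yxy" -> q2 [reject]
  "yyx" -> q2 [reject]
  "yyy" -> q2 [reject]

0 out of 8


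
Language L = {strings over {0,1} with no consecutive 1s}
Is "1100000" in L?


'11' occurs at index 0

No, "1100000" is not in L


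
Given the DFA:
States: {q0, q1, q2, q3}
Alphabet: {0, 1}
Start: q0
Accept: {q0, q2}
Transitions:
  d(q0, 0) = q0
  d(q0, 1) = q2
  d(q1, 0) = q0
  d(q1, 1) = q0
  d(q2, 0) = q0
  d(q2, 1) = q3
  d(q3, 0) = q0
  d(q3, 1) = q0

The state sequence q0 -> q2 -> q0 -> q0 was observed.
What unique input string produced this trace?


Trace back each transition to find the symbol:
  q0 --[1]--> q2
  q2 --[0]--> q0
  q0 --[0]--> q0

"100"


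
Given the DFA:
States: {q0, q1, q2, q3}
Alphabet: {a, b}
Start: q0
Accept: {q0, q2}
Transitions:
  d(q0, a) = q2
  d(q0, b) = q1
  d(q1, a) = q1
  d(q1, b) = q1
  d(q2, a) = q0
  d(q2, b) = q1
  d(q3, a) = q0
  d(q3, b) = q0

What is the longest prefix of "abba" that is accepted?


Run the DFA, marking each prefix where the state is accepting:
  "" -> q0 [accept]
  "a" -> q2 [accept]
  "ab" -> q1 [reject]
  "abb" -> q1 [reject]
  "abba" -> q1 [reject]

"a"


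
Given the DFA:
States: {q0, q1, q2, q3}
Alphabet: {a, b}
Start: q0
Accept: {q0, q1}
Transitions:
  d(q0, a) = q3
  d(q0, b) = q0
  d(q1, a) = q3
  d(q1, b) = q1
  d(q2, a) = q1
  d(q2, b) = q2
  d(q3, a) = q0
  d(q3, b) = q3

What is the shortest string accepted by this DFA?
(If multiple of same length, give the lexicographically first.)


BFS by string length (lex-first path to each state shown):
  len 0: q0<-""
Found accept state at length 0.

"" (empty string)


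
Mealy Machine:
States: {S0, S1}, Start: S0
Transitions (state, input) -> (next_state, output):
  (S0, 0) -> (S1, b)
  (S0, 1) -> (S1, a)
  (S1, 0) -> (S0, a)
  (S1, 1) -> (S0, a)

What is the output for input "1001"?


Step-by-step:
  (S0, 1) -> (S1, a)
  (S1, 0) -> (S0, a)
  (S0, 0) -> (S1, b)
  (S1, 1) -> (S0, a)

"aaba"


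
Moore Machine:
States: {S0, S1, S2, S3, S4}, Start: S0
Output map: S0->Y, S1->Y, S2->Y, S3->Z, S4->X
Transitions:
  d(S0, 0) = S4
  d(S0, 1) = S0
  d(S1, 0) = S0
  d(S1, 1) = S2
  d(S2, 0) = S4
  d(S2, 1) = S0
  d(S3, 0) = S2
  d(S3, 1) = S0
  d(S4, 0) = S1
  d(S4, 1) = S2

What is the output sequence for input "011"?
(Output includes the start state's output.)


Start: S0 (output Y)
  --0--> S4 (output X)
  --1--> S2 (output Y)
  --1--> S0 (output Y)

"YXYY"


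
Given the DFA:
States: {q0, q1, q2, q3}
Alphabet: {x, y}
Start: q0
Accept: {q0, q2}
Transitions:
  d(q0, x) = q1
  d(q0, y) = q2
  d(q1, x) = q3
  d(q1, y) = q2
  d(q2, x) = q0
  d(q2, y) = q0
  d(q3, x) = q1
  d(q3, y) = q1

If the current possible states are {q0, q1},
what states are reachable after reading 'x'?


Apply transition on 'x' from each current state:
  d(q0, x) = q1
  d(q1, x) = q3

{q1, q3}


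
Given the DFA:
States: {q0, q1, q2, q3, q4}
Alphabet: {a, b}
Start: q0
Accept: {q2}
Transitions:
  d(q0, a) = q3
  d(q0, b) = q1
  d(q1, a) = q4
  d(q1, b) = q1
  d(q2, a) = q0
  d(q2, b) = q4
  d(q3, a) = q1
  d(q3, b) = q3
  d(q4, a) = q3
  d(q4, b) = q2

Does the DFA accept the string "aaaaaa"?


Trace: q0 -> q3 -> q1 -> q4 -> q3 -> q1 -> q4
Final state: q4
Accept states: {q2}

No, rejected (final state q4 is not an accept state)


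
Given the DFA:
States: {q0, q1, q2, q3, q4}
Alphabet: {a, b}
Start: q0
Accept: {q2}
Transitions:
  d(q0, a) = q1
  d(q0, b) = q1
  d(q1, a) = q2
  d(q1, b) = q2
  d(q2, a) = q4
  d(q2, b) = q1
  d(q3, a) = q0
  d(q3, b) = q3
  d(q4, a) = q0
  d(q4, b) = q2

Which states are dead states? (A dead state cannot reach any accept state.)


Forward reachability from each state:
  q0 -> reaches accept state q2 (live)
  q1 -> reaches accept state q2 (live)
  q2 -> reaches accept state q2 (live)
  q3 -> reaches accept state q2 (live)
  q4 -> reaches accept state q2 (live)

None (all states can reach an accept state)


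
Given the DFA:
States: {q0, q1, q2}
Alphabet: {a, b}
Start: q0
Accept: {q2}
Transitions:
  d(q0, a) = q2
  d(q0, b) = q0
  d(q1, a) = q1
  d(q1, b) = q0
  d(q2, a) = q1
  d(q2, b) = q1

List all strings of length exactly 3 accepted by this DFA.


All strings of length 3: 8 total
Accepted: 1

"bba"


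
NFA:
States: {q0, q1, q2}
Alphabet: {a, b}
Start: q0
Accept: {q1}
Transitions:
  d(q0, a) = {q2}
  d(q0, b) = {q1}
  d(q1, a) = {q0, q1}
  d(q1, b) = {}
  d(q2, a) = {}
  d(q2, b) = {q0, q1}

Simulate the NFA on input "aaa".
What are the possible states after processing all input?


Start: {q0}
  --a--> {q2}
  --a--> {}
  --a--> {}

{} (empty set, no valid transitions)


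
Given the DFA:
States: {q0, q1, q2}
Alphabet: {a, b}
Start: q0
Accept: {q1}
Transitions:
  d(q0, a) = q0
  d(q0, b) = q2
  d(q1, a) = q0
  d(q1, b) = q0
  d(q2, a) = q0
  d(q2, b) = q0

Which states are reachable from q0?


BFS from q0:
  layer 0: {q0}
  layer 1: {q2}

{q0, q2}


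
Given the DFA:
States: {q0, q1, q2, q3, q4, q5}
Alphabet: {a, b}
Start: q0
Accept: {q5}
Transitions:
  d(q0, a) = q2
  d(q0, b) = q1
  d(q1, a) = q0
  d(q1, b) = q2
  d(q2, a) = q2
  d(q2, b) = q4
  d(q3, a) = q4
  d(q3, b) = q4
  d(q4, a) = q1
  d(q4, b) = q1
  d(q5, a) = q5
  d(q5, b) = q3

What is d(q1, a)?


Looking up transition d(q1, a)

q0


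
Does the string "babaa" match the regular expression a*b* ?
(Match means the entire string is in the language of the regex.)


|string| = 5; first = 'b'; last = 'a'

No, "babaa" does not match a*b*


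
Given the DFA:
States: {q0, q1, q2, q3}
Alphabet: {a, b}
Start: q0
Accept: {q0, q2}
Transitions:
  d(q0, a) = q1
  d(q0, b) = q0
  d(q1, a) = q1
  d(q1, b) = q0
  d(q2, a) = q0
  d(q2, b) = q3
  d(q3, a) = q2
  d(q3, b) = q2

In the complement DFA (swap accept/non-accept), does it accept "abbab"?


Trace: q0 -> q1 -> q0 -> q0 -> q1 -> q0
Final: q0
Original accept: {q0, q2}
Complement: q0 is in original accept

No, complement rejects (original accepts)


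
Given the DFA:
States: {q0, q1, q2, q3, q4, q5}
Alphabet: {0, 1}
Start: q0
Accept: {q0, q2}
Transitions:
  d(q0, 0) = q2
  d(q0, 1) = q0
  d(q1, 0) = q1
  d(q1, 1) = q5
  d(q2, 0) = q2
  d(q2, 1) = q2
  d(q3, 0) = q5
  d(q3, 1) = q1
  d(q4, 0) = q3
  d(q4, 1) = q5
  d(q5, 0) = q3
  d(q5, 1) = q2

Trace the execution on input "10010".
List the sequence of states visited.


Input: 10010
d(q0, 1) = q0
d(q0, 0) = q2
d(q2, 0) = q2
d(q2, 1) = q2
d(q2, 0) = q2


q0 -> q0 -> q2 -> q2 -> q2 -> q2


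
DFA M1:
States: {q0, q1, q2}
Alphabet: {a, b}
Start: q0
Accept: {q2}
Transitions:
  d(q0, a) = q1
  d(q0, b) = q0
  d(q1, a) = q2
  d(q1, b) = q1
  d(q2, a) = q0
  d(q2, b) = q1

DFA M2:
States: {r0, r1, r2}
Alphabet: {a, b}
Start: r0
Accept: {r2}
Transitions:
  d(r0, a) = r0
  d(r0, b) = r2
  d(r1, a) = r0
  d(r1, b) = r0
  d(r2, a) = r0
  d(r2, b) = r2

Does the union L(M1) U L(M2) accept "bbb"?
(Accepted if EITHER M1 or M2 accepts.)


M1: final=q0 accepted=False
M2: final=r2 accepted=True

Yes, union accepts


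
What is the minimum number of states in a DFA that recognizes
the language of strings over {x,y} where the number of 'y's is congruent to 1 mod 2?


States track (count of 'y') mod 2.
Need 2 states: one per remainder 0..1; accept = remainder 1.

2


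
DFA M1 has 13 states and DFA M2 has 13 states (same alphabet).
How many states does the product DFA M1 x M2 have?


Product construction pairs every M1 state with every M2 state.
13 * 13 = 169

169


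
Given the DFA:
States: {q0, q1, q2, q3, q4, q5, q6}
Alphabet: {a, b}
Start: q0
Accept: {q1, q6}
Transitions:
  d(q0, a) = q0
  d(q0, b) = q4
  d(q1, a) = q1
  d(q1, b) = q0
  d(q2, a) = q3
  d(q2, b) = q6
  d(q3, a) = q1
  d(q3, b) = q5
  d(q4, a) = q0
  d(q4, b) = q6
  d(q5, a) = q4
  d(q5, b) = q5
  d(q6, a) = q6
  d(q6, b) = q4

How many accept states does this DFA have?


Accept states listed: {q1, q6}
Counting: q1(1) q6(2)

2


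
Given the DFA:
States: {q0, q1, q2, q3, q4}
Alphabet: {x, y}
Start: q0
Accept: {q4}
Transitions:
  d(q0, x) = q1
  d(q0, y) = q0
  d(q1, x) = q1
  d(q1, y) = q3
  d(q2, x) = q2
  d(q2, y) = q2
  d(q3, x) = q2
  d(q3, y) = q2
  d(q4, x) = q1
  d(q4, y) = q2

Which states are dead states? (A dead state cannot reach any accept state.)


Forward reachability from each state:
  q0 -> reaches {q0, q1, q2, q3}, no accept state (dead)
  q1 -> reaches {q1, q2, q3}, no accept state (dead)
  q2 -> reaches {q2}, no accept state (dead)
  q3 -> reaches {q2, q3}, no accept state (dead)
  q4 -> reaches accept state q4 (live)

{q0, q1, q2, q3}


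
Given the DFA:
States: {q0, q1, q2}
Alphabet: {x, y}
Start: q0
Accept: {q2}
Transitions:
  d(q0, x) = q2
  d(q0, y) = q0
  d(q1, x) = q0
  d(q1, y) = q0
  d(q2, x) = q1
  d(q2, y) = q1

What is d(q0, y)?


Looking up transition d(q0, y)

q0


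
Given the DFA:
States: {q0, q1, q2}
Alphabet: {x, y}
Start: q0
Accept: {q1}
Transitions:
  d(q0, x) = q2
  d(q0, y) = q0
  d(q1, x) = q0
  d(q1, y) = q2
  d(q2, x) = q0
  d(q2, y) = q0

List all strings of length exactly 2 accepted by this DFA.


All strings of length 2: 4 total
Accepted: 0

None


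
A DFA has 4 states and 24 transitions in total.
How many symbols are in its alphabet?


Each state has exactly one transition per symbol.
|alphabet| = transitions / states = 24 / 4 = 6

6


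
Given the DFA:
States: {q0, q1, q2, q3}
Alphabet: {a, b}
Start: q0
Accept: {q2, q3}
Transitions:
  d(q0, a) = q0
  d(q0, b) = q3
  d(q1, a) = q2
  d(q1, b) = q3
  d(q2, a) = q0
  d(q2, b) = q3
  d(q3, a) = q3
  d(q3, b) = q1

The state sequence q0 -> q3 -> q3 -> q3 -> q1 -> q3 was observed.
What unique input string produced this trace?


Trace back each transition to find the symbol:
  q0 --[b]--> q3
  q3 --[a]--> q3
  q3 --[a]--> q3
  q3 --[b]--> q1
  q1 --[b]--> q3

"baabb"


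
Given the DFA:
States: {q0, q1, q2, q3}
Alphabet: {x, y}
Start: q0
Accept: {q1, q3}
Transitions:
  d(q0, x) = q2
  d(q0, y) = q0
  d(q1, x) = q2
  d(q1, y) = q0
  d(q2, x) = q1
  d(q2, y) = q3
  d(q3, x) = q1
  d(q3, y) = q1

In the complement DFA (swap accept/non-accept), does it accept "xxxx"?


Trace: q0 -> q2 -> q1 -> q2 -> q1
Final: q1
Original accept: {q1, q3}
Complement: q1 is in original accept

No, complement rejects (original accepts)


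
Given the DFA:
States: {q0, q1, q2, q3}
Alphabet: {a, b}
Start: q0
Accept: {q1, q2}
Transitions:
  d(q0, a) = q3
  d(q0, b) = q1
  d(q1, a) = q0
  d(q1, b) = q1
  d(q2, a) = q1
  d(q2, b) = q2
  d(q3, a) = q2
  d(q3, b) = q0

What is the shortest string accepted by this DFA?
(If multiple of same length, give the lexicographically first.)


BFS by string length (lex-first path to each state shown):
  len 0: q0<-""
  len 1: q1<-"b", q3<-"a"
Found accept state at length 1.

"b"


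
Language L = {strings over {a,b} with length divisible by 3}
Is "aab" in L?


length = 3; 3 mod 3 = 0

Yes, "aab" is in L


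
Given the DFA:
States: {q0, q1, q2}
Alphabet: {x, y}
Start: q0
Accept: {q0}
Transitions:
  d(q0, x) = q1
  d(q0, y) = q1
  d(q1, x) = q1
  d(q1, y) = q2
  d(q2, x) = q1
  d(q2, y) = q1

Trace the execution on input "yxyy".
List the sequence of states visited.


Input: yxyy
d(q0, y) = q1
d(q1, x) = q1
d(q1, y) = q2
d(q2, y) = q1


q0 -> q1 -> q1 -> q2 -> q1


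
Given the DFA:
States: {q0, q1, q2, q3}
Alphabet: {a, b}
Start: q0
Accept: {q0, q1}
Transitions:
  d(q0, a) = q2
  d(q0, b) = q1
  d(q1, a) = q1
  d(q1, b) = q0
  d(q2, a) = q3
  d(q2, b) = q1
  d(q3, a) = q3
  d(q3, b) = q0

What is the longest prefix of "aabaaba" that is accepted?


Run the DFA, marking each prefix where the state is accepting:
  "" -> q0 [accept]
  "a" -> q2 [reject]
  "aa" -> q3 [reject]
  "aab" -> q0 [accept]
  "aaba" -> q2 [reject]
  "aabaa" -> q3 [reject]
  "aabaab" -> q0 [accept]
  "aabaaba" -> q2 [reject]

"aabaab"


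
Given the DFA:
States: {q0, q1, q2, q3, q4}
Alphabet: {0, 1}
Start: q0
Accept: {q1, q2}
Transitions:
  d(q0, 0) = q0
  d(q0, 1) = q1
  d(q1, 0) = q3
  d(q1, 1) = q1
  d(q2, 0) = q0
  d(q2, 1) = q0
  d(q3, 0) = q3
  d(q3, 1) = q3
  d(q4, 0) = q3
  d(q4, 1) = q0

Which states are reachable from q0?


BFS from q0:
  layer 0: {q0}
  layer 1: {q1}
  layer 2: {q3}

{q0, q1, q3}


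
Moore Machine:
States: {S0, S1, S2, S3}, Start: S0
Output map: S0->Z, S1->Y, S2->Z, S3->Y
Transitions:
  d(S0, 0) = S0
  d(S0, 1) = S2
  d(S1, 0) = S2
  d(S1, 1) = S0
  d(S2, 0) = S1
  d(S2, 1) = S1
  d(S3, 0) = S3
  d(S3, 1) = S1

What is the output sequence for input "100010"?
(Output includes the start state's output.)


Start: S0 (output Z)
  --1--> S2 (output Z)
  --0--> S1 (output Y)
  --0--> S2 (output Z)
  --0--> S1 (output Y)
  --1--> S0 (output Z)
  --0--> S0 (output Z)

"ZZYZYZZ"


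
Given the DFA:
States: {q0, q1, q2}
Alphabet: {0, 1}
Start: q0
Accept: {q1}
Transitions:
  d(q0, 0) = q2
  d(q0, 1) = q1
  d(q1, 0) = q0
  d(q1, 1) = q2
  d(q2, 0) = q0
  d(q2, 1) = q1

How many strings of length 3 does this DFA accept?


Enumerating all length-3 strings:
  "000" -> q2 [reject]
  "001" -> q1 [accept]
  "010" -> q0 [reject]
  "011" -> q2 [reject]
  "100" -> q2 [reject]
  "101" -> q1 [accept]
  "110" -> q0 [reject]
  "111" -> q1 [accept]

3 out of 8


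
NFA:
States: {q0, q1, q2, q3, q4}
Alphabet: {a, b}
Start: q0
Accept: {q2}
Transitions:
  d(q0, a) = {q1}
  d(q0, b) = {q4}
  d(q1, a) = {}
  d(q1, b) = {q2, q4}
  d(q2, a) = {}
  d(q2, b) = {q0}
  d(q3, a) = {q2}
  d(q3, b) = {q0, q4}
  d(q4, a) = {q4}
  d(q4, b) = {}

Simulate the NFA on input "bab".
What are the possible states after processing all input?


Start: {q0}
  --b--> {q4}
  --a--> {q4}
  --b--> {}

{} (empty set, no valid transitions)


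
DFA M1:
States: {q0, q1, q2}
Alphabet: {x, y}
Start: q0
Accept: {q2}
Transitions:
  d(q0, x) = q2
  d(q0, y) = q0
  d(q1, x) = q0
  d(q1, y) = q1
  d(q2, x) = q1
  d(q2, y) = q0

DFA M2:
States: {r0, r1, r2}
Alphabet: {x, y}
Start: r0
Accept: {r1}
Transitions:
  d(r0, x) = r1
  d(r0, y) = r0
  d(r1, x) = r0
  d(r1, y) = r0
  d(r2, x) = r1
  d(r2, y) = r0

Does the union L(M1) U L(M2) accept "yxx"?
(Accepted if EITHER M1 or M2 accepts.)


M1: final=q1 accepted=False
M2: final=r0 accepted=False

No, union rejects (neither accepts)


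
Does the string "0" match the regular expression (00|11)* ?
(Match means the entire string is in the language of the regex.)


|string| = 1; first = '0'; last = '0'

No, "0" does not match (00|11)*


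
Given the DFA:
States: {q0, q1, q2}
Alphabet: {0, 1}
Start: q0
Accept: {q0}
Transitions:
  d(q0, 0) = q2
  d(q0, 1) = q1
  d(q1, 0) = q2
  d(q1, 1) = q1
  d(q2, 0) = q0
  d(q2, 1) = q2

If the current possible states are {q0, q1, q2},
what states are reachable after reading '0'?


Apply transition on '0' from each current state:
  d(q0, 0) = q2
  d(q1, 0) = q2
  d(q2, 0) = q0

{q0, q2}


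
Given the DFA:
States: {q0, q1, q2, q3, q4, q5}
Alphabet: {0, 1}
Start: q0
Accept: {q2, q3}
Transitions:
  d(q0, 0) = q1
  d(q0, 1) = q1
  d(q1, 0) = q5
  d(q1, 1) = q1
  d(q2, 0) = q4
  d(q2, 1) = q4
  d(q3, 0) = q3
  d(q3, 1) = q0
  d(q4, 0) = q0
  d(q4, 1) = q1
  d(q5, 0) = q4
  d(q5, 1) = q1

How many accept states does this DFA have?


Accept states listed: {q2, q3}
Counting: q2(1) q3(2)

2


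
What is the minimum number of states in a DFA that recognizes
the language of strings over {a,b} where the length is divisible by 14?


States track (length) mod 14.
Need 14 states: one per remainder 0..13; accept = remainder 0.

14


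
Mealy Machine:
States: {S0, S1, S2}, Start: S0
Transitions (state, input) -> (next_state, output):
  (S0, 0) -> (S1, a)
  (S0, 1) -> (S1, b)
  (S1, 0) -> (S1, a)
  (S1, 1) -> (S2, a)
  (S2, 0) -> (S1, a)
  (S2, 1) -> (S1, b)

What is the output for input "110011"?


Step-by-step:
  (S0, 1) -> (S1, b)
  (S1, 1) -> (S2, a)
  (S2, 0) -> (S1, a)
  (S1, 0) -> (S1, a)
  (S1, 1) -> (S2, a)
  (S2, 1) -> (S1, b)

"baaaab"


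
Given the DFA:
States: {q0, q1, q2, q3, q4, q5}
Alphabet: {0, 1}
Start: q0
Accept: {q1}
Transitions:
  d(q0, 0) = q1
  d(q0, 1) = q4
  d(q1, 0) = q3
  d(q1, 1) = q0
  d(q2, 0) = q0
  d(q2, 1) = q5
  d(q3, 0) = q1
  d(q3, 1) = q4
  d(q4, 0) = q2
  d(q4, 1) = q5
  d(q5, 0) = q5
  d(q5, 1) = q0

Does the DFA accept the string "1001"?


Trace: q0 -> q4 -> q2 -> q0 -> q4
Final state: q4
Accept states: {q1}

No, rejected (final state q4 is not an accept state)


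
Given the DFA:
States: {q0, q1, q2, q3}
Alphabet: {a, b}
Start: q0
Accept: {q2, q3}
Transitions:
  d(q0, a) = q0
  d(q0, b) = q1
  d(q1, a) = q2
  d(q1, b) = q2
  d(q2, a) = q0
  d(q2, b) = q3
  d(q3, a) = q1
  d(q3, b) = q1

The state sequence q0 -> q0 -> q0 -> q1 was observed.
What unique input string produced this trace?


Trace back each transition to find the symbol:
  q0 --[a]--> q0
  q0 --[a]--> q0
  q0 --[b]--> q1

"aab"


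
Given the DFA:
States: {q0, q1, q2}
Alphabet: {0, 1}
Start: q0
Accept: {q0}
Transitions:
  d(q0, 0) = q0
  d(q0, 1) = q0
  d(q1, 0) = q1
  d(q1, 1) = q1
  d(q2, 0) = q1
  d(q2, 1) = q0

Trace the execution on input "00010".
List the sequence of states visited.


Input: 00010
d(q0, 0) = q0
d(q0, 0) = q0
d(q0, 0) = q0
d(q0, 1) = q0
d(q0, 0) = q0


q0 -> q0 -> q0 -> q0 -> q0 -> q0


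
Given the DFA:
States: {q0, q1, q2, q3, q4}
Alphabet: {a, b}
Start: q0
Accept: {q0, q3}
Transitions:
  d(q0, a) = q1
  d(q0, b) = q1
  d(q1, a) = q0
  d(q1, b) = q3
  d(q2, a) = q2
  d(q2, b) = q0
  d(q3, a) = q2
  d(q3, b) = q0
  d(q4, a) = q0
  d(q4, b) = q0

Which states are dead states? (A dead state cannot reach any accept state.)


Forward reachability from each state:
  q0 -> reaches accept state q0 (live)
  q1 -> reaches accept state q0 (live)
  q2 -> reaches accept state q0 (live)
  q3 -> reaches accept state q0 (live)
  q4 -> reaches accept state q0 (live)

None (all states can reach an accept state)


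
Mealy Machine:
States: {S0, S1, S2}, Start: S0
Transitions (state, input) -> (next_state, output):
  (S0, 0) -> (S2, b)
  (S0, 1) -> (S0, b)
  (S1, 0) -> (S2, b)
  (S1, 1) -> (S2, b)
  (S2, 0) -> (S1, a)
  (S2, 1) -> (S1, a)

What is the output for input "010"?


Step-by-step:
  (S0, 0) -> (S2, b)
  (S2, 1) -> (S1, a)
  (S1, 0) -> (S2, b)

"bab"


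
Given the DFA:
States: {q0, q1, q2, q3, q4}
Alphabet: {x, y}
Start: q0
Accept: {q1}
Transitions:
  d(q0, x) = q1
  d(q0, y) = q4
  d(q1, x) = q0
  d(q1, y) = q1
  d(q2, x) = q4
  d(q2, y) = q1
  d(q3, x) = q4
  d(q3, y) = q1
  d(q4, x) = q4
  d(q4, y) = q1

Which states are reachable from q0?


BFS from q0:
  layer 0: {q0}
  layer 1: {q1, q4}

{q0, q1, q4}


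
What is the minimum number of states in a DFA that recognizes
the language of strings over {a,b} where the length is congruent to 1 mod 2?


States track (length) mod 2.
Need 2 states: one per remainder 0..1; accept = remainder 1.

2


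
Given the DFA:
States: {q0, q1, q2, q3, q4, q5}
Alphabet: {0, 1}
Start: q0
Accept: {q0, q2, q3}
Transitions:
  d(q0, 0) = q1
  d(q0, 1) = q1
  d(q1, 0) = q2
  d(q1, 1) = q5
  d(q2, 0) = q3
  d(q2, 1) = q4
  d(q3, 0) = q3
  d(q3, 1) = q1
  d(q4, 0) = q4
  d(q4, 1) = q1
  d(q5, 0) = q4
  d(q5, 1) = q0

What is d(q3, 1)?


Looking up transition d(q3, 1)

q1


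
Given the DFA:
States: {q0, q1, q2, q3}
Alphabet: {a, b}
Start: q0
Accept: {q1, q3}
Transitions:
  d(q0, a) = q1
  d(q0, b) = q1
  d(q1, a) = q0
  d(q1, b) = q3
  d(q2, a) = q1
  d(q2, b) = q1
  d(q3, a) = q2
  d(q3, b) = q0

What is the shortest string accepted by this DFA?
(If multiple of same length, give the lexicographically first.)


BFS by string length (lex-first path to each state shown):
  len 0: q0<-""
  len 1: q1<-"a"
Found accept state at length 1.

"a"


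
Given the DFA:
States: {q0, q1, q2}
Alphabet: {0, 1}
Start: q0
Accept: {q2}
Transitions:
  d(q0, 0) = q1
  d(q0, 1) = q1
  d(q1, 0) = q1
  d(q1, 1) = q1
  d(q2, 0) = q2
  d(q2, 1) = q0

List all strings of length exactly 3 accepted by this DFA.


All strings of length 3: 8 total
Accepted: 0

None


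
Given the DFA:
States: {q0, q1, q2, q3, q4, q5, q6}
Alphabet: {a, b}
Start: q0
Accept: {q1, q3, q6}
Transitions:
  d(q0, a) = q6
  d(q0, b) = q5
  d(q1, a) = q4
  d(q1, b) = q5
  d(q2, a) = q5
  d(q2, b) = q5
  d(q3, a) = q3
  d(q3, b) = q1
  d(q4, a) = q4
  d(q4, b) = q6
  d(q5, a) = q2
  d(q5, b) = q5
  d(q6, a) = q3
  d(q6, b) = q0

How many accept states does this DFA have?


Accept states listed: {q1, q3, q6}
Counting: q1(1) q3(2) q6(3)

3


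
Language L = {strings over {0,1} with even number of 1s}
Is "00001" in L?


count('1') = 1; 1 mod 2 = 1

No, "00001" is not in L


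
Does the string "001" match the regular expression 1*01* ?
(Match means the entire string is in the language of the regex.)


|string| = 3; first = '0'; last = '1'

No, "001" does not match 1*01*


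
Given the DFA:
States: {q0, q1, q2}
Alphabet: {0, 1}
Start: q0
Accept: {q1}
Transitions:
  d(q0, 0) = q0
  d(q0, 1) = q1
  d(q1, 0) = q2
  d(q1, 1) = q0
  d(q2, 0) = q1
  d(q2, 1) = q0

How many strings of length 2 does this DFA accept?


Enumerating all length-2 strings:
  "00" -> q0 [reject]
  "01" -> q1 [accept]
  "10" -> q2 [reject]
  "11" -> q0 [reject]

1 out of 4


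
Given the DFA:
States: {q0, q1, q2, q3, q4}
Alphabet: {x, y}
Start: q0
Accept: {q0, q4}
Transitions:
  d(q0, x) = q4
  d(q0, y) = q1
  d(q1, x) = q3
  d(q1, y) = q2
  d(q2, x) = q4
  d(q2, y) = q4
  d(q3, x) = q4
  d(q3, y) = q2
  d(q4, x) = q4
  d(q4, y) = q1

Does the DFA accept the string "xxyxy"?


Trace: q0 -> q4 -> q4 -> q1 -> q3 -> q2
Final state: q2
Accept states: {q0, q4}

No, rejected (final state q2 is not an accept state)


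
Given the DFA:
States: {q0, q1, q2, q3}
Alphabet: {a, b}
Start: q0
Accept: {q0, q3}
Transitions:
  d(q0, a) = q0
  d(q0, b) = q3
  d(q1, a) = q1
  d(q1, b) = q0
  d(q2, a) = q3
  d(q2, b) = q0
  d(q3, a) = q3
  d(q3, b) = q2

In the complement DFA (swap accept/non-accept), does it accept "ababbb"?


Trace: q0 -> q0 -> q3 -> q3 -> q2 -> q0 -> q3
Final: q3
Original accept: {q0, q3}
Complement: q3 is in original accept

No, complement rejects (original accepts)


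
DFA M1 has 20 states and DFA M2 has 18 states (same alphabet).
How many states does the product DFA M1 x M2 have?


Product construction pairs every M1 state with every M2 state.
20 * 18 = 360

360


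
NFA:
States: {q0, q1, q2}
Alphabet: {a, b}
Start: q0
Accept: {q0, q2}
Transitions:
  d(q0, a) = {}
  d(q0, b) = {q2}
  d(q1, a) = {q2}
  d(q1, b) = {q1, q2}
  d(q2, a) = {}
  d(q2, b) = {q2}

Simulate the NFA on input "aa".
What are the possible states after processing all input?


Start: {q0}
  --a--> {}
  --a--> {}

{} (empty set, no valid transitions)


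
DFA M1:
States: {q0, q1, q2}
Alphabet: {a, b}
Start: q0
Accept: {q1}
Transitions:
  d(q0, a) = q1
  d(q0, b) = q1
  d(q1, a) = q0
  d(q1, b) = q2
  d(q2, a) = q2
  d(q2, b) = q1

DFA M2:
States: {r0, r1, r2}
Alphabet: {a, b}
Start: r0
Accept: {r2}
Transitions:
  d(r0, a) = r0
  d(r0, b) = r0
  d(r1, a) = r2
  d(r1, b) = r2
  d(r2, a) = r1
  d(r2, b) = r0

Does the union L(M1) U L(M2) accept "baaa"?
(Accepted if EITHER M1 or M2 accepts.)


M1: final=q0 accepted=False
M2: final=r0 accepted=False

No, union rejects (neither accepts)


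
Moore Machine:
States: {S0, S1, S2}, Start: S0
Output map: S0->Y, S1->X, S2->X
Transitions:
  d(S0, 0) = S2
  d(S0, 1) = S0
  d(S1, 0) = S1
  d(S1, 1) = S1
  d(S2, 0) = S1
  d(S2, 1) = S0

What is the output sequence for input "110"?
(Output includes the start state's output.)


Start: S0 (output Y)
  --1--> S0 (output Y)
  --1--> S0 (output Y)
  --0--> S2 (output X)

"YYYX"


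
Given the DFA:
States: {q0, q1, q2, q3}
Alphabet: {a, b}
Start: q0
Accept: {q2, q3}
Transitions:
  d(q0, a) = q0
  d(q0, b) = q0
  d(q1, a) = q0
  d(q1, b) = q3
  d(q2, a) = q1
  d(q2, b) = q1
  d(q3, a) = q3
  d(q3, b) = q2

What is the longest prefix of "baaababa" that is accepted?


Run the DFA, marking each prefix where the state is accepting:
  "" -> q0 [reject]
  "b" -> q0 [reject]
  "ba" -> q0 [reject]
  "baa" -> q0 [reject]
  "baaa" -> q0 [reject]
  "baaab" -> q0 [reject]
  "baaaba" -> q0 [reject]
  "baaabab" -> q0 [reject]
  "baaababa" -> q0 [reject]

No prefix is accepted


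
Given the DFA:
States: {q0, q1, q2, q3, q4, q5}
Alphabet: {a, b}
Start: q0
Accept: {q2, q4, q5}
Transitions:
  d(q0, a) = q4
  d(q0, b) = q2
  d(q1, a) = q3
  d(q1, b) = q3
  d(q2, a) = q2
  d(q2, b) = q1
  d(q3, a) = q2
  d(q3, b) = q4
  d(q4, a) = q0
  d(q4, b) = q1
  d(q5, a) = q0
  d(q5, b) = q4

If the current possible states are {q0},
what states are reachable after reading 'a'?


Apply transition on 'a' from each current state:
  d(q0, a) = q4

{q4}


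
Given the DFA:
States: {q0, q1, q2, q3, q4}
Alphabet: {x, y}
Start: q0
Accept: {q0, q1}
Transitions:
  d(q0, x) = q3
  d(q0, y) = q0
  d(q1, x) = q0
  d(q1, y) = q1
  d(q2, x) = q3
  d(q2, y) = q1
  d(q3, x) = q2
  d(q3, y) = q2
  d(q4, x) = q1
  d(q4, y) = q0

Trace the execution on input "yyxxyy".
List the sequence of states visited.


Input: yyxxyy
d(q0, y) = q0
d(q0, y) = q0
d(q0, x) = q3
d(q3, x) = q2
d(q2, y) = q1
d(q1, y) = q1


q0 -> q0 -> q0 -> q3 -> q2 -> q1 -> q1


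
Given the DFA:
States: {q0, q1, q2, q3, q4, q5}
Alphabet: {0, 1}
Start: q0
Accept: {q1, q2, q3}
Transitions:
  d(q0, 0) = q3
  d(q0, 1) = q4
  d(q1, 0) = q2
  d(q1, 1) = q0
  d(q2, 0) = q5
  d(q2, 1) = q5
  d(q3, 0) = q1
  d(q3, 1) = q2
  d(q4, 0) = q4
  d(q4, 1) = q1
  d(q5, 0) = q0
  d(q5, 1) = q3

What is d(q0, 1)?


Looking up transition d(q0, 1)

q4


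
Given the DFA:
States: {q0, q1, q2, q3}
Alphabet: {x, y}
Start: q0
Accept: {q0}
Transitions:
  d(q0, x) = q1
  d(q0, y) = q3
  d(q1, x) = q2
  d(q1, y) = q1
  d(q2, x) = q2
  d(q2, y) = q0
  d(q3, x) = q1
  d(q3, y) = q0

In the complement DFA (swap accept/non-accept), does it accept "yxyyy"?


Trace: q0 -> q3 -> q1 -> q1 -> q1 -> q1
Final: q1
Original accept: {q0}
Complement: q1 is not in original accept

Yes, complement accepts (original rejects)


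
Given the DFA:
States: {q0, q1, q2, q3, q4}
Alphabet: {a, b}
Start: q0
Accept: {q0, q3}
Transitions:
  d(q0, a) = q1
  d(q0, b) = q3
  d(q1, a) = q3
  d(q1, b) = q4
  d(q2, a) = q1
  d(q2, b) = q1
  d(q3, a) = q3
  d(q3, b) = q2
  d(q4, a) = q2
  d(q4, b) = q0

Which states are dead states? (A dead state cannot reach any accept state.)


Forward reachability from each state:
  q0 -> reaches accept state q0 (live)
  q1 -> reaches accept state q0 (live)
  q2 -> reaches accept state q0 (live)
  q3 -> reaches accept state q0 (live)
  q4 -> reaches accept state q0 (live)

None (all states can reach an accept state)


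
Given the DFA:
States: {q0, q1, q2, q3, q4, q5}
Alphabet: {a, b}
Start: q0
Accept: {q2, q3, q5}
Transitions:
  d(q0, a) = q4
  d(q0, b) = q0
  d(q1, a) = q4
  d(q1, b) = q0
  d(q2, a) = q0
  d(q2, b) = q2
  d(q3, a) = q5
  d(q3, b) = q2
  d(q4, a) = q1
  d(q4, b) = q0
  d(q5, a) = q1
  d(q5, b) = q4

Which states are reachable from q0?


BFS from q0:
  layer 0: {q0}
  layer 1: {q4}
  layer 2: {q1}

{q0, q1, q4}


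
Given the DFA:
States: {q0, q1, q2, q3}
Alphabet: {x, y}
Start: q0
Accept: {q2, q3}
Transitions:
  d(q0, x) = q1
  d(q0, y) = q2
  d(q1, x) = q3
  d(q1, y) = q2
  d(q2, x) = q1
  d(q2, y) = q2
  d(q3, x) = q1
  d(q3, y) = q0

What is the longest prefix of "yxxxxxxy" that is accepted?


Run the DFA, marking each prefix where the state is accepting:
  "" -> q0 [reject]
  "y" -> q2 [accept]
  "yx" -> q1 [reject]
  "yxx" -> q3 [accept]
  "yxxx" -> q1 [reject]
  "yxxxx" -> q3 [accept]
  "yxxxxx" -> q1 [reject]
  "yxxxxxx" -> q3 [accept]
  "yxxxxxxy" -> q0 [reject]

"yxxxxxx"


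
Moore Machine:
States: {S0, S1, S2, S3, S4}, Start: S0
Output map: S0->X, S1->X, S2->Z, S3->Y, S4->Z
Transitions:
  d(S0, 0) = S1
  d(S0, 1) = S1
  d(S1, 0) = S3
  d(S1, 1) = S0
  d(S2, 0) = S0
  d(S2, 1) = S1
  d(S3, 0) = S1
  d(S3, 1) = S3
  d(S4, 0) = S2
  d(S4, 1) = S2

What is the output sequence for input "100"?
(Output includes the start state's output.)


Start: S0 (output X)
  --1--> S1 (output X)
  --0--> S3 (output Y)
  --0--> S1 (output X)

"XXYX"


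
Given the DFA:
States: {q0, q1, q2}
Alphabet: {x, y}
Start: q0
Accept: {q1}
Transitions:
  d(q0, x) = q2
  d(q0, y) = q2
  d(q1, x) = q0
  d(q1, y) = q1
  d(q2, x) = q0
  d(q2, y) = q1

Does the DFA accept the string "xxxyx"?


Trace: q0 -> q2 -> q0 -> q2 -> q1 -> q0
Final state: q0
Accept states: {q1}

No, rejected (final state q0 is not an accept state)


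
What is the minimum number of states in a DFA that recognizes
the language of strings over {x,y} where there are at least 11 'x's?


States: count = 0, 1, ..., 10, and a final '>= 11' state.
Total: 11 + 1 = 12. Accept = '>= 11' state.

12


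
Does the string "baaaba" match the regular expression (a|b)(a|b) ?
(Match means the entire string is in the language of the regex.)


|string| = 6; first = 'b'; last = 'a'

No, "baaaba" does not match (a|b)(a|b)


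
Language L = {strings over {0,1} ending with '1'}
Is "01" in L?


last symbol = '1'

Yes, "01" is in L


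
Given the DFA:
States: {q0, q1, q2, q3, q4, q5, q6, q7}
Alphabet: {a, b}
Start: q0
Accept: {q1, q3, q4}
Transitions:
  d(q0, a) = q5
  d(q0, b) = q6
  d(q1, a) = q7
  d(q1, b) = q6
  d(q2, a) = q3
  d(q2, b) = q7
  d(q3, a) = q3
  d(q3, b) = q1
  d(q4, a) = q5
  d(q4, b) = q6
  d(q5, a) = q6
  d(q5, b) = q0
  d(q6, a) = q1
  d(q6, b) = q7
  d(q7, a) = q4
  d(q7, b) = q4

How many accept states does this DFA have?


Accept states listed: {q1, q3, q4}
Counting: q1(1) q3(2) q4(3)

3


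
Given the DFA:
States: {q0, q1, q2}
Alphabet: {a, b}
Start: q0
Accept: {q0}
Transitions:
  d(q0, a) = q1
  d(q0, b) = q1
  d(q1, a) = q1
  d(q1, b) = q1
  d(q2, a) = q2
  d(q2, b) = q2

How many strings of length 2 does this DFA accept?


Enumerating all length-2 strings:
  "aa" -> q1 [reject]
  "ab" -> q1 [reject]
  "ba" -> q1 [reject]
  "bb" -> q1 [reject]

0 out of 4


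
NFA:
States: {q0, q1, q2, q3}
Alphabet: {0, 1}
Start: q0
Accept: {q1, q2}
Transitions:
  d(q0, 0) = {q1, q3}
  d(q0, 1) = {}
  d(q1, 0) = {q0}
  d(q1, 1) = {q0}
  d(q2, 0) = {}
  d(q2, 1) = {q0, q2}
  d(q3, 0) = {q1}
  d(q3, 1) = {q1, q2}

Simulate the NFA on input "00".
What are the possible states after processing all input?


Start: {q0}
  --0--> {q1, q3}
  --0--> {q0, q1}

{q0, q1}


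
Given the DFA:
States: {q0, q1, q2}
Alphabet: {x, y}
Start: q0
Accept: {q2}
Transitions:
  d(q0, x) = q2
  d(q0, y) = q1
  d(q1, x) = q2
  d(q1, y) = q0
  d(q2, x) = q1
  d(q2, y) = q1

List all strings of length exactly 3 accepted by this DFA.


All strings of length 3: 8 total
Accepted: 3

"xxx", "xyx", "yyx"


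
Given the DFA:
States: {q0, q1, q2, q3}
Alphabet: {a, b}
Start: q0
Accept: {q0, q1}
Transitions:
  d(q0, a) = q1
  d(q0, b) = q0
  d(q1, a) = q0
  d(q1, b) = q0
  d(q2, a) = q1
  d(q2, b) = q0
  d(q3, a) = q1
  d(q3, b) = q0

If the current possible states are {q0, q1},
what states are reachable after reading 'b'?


Apply transition on 'b' from each current state:
  d(q0, b) = q0
  d(q1, b) = q0

{q0}


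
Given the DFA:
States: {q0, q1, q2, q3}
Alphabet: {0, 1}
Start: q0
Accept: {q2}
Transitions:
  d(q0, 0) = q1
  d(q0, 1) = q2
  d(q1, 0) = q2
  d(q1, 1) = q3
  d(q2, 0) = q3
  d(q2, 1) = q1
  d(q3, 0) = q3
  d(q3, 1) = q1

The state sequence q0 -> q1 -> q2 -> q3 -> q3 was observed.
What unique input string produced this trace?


Trace back each transition to find the symbol:
  q0 --[0]--> q1
  q1 --[0]--> q2
  q2 --[0]--> q3
  q3 --[0]--> q3

"0000"


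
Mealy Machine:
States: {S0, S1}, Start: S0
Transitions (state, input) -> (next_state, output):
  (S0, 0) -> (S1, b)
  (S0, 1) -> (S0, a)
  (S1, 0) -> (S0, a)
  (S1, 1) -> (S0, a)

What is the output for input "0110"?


Step-by-step:
  (S0, 0) -> (S1, b)
  (S1, 1) -> (S0, a)
  (S0, 1) -> (S0, a)
  (S0, 0) -> (S1, b)

"baab"


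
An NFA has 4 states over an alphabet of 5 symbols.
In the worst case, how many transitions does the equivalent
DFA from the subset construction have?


Subset construction: one DFA state per subset of NFA states = 2^4 = 16 states.
Each DFA state has 5 outgoing transitions: 16 * 5 = 80

80


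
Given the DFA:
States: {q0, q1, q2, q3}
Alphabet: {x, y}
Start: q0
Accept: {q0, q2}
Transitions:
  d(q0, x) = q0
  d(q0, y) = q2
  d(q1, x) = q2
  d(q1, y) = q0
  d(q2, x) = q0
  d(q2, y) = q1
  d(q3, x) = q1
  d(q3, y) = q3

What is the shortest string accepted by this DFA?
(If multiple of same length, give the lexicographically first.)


BFS by string length (lex-first path to each state shown):
  len 0: q0<-""
Found accept state at length 0.

"" (empty string)


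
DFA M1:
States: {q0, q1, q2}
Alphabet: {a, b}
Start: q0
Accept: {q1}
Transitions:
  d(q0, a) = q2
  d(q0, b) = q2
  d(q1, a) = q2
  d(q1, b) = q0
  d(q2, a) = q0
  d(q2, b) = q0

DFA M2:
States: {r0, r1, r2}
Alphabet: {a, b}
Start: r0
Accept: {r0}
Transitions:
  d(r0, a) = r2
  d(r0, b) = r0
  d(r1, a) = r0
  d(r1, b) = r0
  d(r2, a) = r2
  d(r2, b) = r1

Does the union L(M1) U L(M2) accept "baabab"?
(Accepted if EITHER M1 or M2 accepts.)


M1: final=q0 accepted=False
M2: final=r0 accepted=True

Yes, union accepts


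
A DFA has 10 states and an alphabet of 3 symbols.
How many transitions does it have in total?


Each state has exactly one transition per symbol.
10 * 3 = 30

30


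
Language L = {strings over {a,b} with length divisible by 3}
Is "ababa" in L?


length = 5; 5 mod 3 = 2

No, "ababa" is not in L


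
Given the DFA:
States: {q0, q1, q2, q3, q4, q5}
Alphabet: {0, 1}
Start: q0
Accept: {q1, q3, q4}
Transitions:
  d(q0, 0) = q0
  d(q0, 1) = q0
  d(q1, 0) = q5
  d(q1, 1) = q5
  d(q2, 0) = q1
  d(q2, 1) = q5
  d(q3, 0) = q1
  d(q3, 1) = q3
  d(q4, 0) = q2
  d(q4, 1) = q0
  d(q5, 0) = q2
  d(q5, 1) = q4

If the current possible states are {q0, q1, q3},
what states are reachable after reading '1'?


Apply transition on '1' from each current state:
  d(q0, 1) = q0
  d(q1, 1) = q5
  d(q3, 1) = q3

{q0, q3, q5}


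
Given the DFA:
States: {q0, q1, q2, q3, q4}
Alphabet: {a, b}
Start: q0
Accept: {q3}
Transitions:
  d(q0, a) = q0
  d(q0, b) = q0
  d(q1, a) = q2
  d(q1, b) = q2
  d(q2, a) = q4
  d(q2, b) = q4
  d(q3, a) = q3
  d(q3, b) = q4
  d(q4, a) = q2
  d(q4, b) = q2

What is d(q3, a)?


Looking up transition d(q3, a)

q3


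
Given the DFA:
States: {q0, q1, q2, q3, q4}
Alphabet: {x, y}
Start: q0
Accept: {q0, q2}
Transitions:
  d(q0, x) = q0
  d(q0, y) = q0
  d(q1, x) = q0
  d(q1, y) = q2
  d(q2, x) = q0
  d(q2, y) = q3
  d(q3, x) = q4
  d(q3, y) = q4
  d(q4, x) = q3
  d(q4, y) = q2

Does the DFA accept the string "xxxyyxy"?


Trace: q0 -> q0 -> q0 -> q0 -> q0 -> q0 -> q0 -> q0
Final state: q0
Accept states: {q0, q2}

Yes, accepted (final state q0 is an accept state)


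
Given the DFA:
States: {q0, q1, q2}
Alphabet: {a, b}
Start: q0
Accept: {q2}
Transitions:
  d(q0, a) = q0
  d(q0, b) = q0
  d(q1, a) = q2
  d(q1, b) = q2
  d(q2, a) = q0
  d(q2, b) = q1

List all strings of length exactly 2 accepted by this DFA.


All strings of length 2: 4 total
Accepted: 0

None


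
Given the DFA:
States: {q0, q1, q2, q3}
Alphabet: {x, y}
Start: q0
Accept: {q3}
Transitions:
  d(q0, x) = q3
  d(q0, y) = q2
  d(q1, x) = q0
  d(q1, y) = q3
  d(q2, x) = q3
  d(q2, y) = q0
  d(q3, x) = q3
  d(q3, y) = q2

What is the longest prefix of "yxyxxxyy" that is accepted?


Run the DFA, marking each prefix where the state is accepting:
  "" -> q0 [reject]
  "y" -> q2 [reject]
  "yx" -> q3 [accept]
  "yxy" -> q2 [reject]
  "yxyx" -> q3 [accept]
  "yxyxx" -> q3 [accept]
  "yxyxxx" -> q3 [accept]
  "yxyxxxy" -> q2 [reject]
  "yxyxxxyy" -> q0 [reject]

"yxyxxx"


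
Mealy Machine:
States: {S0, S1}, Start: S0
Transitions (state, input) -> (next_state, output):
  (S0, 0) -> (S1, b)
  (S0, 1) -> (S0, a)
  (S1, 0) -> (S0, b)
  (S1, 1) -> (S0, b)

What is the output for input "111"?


Step-by-step:
  (S0, 1) -> (S0, a)
  (S0, 1) -> (S0, a)
  (S0, 1) -> (S0, a)

"aaa"


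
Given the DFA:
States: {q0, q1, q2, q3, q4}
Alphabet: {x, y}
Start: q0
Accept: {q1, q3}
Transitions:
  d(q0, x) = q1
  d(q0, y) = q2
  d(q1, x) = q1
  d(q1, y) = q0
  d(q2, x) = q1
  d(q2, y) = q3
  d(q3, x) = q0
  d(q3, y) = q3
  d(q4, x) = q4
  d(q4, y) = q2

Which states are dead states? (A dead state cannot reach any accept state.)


Forward reachability from each state:
  q0 -> reaches accept state q1 (live)
  q1 -> reaches accept state q1 (live)
  q2 -> reaches accept state q1 (live)
  q3 -> reaches accept state q1 (live)
  q4 -> reaches accept state q1 (live)

None (all states can reach an accept state)


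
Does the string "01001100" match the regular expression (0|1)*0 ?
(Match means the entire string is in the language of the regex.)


|string| = 8; first = '0'; last = '0'

Yes, "01001100" matches (0|1)*0


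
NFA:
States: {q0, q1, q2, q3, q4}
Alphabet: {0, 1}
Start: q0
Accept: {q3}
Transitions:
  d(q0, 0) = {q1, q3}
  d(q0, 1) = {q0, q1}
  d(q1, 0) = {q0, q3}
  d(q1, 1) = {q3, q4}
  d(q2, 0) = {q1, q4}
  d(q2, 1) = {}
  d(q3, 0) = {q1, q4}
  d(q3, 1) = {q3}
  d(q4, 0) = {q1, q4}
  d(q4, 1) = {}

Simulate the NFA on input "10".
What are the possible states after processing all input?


Start: {q0}
  --1--> {q0, q1}
  --0--> {q0, q1, q3}

{q0, q1, q3}


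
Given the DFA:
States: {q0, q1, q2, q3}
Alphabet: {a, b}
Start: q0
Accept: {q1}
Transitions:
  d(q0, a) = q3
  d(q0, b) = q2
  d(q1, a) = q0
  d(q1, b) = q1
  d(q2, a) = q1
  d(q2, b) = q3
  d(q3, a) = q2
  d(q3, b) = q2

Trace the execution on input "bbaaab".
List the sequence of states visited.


Input: bbaaab
d(q0, b) = q2
d(q2, b) = q3
d(q3, a) = q2
d(q2, a) = q1
d(q1, a) = q0
d(q0, b) = q2


q0 -> q2 -> q3 -> q2 -> q1 -> q0 -> q2


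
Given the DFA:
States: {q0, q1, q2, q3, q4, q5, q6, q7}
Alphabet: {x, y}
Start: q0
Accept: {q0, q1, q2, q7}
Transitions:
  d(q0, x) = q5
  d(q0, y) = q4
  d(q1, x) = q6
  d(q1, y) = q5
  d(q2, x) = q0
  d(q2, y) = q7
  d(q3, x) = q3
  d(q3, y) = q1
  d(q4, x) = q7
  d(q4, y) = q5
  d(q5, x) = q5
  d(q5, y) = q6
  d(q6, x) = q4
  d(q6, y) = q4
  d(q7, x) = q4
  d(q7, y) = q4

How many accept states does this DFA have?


Accept states listed: {q0, q1, q2, q7}
Counting: q0(1) q1(2) q2(3) q7(4)

4


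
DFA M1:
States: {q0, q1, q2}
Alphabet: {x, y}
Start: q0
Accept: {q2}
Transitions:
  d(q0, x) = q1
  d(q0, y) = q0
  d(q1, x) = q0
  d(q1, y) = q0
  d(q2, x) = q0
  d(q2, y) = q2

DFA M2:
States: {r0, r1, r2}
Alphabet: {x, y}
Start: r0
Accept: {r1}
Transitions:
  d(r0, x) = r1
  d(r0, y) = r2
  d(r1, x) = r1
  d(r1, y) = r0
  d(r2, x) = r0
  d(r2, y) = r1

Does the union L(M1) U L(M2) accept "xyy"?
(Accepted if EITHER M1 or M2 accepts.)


M1: final=q0 accepted=False
M2: final=r2 accepted=False

No, union rejects (neither accepts)


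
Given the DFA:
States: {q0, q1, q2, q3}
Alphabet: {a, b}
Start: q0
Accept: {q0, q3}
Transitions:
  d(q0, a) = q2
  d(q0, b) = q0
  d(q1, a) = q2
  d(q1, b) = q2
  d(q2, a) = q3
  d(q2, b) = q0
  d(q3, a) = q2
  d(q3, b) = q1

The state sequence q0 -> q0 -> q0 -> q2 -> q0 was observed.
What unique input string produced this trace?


Trace back each transition to find the symbol:
  q0 --[b]--> q0
  q0 --[b]--> q0
  q0 --[a]--> q2
  q2 --[b]--> q0

"bbab"
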